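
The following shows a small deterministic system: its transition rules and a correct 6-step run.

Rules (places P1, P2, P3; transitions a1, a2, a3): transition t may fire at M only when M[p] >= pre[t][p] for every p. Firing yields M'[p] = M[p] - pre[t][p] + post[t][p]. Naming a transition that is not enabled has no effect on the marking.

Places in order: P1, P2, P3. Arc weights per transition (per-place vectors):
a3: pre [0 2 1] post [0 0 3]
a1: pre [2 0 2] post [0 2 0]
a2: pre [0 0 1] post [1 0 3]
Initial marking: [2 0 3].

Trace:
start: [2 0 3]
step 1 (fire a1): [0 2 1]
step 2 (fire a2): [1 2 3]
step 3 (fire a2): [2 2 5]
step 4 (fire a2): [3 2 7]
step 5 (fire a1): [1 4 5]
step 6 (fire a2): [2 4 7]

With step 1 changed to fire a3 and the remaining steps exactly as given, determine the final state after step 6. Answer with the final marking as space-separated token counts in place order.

4 2 9

(re-executing from step 1 with the substitution; state before step 1: [2 0 3])
step 1 (fire a3): [2 0 3]
step 2 (fire a2): [3 0 5]
step 3 (fire a2): [4 0 7]
step 4 (fire a2): [5 0 9]
step 5 (fire a1): [3 2 7]
step 6 (fire a2): [4 2 9]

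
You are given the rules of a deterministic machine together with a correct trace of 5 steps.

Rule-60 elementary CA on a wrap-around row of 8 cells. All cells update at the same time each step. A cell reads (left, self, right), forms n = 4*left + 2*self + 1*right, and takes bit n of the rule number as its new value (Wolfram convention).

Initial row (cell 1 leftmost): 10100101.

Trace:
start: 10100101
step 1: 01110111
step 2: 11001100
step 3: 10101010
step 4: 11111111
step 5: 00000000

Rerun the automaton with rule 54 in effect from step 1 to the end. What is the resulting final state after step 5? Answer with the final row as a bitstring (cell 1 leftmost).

00011000

(re-executing steps 1..5 under rule 54; state before step 1: 10100101)
step 1: 01111110
step 2: 10000001
step 3: 01000010
step 4: 11100111
step 5: 00011000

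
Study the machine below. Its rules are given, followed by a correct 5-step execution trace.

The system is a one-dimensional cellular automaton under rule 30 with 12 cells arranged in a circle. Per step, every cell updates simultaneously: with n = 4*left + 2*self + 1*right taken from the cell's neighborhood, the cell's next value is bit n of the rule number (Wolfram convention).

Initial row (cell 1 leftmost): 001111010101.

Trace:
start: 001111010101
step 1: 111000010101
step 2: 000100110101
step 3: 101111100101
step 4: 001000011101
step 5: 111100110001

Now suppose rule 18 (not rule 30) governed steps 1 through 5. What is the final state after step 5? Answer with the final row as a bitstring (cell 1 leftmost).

000101001010

(re-executing steps 1..5 under rule 18; state before step 1: 001111010101)
step 1: 110000000000
step 2: 001000000001
step 3: 110100000010
step 4: 000010000100
step 5: 000101001010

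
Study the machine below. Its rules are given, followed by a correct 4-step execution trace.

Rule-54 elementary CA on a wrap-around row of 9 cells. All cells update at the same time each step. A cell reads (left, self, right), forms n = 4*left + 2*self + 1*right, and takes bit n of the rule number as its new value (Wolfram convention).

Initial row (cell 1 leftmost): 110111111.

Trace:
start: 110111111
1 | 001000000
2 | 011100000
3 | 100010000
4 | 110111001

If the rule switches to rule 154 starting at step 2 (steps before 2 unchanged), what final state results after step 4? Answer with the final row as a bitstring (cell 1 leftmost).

(re-executing steps 2..4 under rule 154; state before step 2: 001000000)
2 | 010100000
3 | 100010000
4 | 010101001

010101001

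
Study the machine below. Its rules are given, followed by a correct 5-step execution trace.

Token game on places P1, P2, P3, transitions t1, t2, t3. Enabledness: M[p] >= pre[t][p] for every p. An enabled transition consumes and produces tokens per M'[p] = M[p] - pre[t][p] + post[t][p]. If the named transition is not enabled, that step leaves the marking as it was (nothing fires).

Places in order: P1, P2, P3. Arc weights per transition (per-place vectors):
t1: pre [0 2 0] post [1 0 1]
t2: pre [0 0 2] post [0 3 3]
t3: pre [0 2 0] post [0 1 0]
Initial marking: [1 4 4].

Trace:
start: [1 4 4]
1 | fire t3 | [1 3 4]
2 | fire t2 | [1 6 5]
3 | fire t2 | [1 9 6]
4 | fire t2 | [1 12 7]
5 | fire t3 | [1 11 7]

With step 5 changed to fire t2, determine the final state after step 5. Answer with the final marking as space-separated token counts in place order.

(re-executing from step 5 with the substitution; state before step 5: [1 12 7])
5 | fire t2 | [1 15 8]

1 15 8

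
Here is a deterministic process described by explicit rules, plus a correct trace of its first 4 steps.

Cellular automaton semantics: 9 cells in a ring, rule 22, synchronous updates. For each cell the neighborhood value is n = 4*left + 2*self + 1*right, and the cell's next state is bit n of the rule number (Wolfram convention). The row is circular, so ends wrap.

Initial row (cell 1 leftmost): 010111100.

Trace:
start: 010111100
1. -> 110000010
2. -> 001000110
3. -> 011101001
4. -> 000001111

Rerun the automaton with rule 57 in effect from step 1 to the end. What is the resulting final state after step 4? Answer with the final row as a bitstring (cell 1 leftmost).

101101010

(re-executing steps 1..4 under rule 57; state before step 1: 010111100)
1. -> 001100011
2. -> 101011010
3. -> 010110101
4. -> 101101010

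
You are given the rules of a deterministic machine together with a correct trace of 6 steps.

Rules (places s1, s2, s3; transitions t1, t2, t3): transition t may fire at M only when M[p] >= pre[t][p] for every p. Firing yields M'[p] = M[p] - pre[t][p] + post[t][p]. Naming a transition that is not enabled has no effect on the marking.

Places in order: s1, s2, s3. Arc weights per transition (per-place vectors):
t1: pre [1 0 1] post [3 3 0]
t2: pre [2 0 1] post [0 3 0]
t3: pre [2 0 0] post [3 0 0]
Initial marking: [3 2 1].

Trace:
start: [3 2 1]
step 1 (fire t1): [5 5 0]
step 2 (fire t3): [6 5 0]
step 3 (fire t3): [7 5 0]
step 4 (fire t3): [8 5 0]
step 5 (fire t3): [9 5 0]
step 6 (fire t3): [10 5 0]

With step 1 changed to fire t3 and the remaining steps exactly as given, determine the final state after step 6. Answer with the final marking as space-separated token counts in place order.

9 2 1

(re-executing from step 1 with the substitution; state before step 1: [3 2 1])
step 1 (fire t3): [4 2 1]
step 2 (fire t3): [5 2 1]
step 3 (fire t3): [6 2 1]
step 4 (fire t3): [7 2 1]
step 5 (fire t3): [8 2 1]
step 6 (fire t3): [9 2 1]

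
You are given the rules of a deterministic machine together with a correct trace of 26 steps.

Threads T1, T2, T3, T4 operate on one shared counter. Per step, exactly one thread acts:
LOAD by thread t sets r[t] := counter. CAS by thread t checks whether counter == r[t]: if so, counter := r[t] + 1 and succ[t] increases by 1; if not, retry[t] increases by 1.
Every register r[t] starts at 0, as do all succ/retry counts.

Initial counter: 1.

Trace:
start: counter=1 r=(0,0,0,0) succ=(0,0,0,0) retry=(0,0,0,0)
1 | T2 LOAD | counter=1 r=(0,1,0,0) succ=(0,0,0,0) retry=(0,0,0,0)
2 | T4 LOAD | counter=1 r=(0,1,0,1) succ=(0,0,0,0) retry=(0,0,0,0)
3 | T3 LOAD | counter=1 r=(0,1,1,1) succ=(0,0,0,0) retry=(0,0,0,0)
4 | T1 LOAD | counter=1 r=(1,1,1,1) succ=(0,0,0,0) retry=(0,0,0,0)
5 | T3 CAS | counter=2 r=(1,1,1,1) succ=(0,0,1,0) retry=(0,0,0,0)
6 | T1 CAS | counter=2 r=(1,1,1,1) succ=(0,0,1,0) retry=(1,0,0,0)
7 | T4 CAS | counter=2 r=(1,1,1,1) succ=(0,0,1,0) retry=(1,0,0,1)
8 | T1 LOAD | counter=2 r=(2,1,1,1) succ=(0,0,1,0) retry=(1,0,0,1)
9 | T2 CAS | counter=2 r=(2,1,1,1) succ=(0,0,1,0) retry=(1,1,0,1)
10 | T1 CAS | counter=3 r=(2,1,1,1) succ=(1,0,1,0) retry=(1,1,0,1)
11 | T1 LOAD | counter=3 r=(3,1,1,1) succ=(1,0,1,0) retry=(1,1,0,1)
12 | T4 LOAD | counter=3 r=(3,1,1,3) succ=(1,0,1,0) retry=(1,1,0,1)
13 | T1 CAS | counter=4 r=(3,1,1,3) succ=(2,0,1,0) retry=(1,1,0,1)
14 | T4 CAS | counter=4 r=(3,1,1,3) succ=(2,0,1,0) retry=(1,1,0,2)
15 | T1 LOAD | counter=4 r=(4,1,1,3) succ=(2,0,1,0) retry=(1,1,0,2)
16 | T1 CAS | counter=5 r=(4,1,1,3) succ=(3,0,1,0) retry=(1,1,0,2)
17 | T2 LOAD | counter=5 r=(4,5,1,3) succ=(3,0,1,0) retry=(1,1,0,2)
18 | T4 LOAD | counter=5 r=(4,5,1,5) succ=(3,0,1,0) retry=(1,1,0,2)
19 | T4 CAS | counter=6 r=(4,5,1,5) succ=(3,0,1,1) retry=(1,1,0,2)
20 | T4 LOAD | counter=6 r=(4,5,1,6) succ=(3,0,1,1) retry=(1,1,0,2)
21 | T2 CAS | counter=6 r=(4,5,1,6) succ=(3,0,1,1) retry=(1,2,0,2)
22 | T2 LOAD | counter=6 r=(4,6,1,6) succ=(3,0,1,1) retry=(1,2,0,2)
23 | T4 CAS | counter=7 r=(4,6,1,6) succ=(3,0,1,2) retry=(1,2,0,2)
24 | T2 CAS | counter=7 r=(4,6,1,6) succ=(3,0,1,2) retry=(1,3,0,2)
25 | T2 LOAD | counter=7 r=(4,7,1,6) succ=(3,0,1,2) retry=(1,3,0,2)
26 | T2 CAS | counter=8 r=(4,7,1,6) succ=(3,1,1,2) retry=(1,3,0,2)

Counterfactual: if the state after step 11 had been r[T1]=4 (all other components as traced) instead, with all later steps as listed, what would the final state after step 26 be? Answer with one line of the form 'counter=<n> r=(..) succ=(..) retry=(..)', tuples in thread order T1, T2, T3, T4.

counter=8 r=(4,7,1,6) succ=(2,1,1,3) retry=(2,3,0,1)

state after step 11 := counter=3 r=(4,1,1,1) succ=(1,0,1,0) retry=(1,1,0,1)
12 | T4 LOAD | counter=3 r=(4,1,1,3) succ=(1,0,1,0) retry=(1,1,0,1)
13 | T1 CAS | counter=3 r=(4,1,1,3) succ=(1,0,1,0) retry=(2,1,0,1)
14 | T4 CAS | counter=4 r=(4,1,1,3) succ=(1,0,1,1) retry=(2,1,0,1)
15 | T1 LOAD | counter=4 r=(4,1,1,3) succ=(1,0,1,1) retry=(2,1,0,1)
16 | T1 CAS | counter=5 r=(4,1,1,3) succ=(2,0,1,1) retry=(2,1,0,1)
17 | T2 LOAD | counter=5 r=(4,5,1,3) succ=(2,0,1,1) retry=(2,1,0,1)
18 | T4 LOAD | counter=5 r=(4,5,1,5) succ=(2,0,1,1) retry=(2,1,0,1)
19 | T4 CAS | counter=6 r=(4,5,1,5) succ=(2,0,1,2) retry=(2,1,0,1)
20 | T4 LOAD | counter=6 r=(4,5,1,6) succ=(2,0,1,2) retry=(2,1,0,1)
21 | T2 CAS | counter=6 r=(4,5,1,6) succ=(2,0,1,2) retry=(2,2,0,1)
22 | T2 LOAD | counter=6 r=(4,6,1,6) succ=(2,0,1,2) retry=(2,2,0,1)
23 | T4 CAS | counter=7 r=(4,6,1,6) succ=(2,0,1,3) retry=(2,2,0,1)
24 | T2 CAS | counter=7 r=(4,6,1,6) succ=(2,0,1,3) retry=(2,3,0,1)
25 | T2 LOAD | counter=7 r=(4,7,1,6) succ=(2,0,1,3) retry=(2,3,0,1)
26 | T2 CAS | counter=8 r=(4,7,1,6) succ=(2,1,1,3) retry=(2,3,0,1)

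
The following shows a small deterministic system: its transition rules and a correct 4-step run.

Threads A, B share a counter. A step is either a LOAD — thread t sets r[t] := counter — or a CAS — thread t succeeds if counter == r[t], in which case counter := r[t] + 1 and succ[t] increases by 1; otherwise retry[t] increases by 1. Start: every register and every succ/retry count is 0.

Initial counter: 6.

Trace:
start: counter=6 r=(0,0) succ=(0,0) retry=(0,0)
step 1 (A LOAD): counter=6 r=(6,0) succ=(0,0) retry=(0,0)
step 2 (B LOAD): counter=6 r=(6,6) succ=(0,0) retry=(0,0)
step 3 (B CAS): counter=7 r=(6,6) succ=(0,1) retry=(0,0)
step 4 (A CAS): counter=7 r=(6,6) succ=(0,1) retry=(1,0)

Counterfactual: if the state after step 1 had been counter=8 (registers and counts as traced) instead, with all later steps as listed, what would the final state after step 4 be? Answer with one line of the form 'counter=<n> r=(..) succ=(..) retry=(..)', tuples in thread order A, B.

counter=9 r=(6,8) succ=(0,1) retry=(1,0)

state after step 1 := counter=8 r=(6,0) succ=(0,0) retry=(0,0)
step 2 (B LOAD): counter=8 r=(6,8) succ=(0,0) retry=(0,0)
step 3 (B CAS): counter=9 r=(6,8) succ=(0,1) retry=(0,0)
step 4 (A CAS): counter=9 r=(6,8) succ=(0,1) retry=(1,0)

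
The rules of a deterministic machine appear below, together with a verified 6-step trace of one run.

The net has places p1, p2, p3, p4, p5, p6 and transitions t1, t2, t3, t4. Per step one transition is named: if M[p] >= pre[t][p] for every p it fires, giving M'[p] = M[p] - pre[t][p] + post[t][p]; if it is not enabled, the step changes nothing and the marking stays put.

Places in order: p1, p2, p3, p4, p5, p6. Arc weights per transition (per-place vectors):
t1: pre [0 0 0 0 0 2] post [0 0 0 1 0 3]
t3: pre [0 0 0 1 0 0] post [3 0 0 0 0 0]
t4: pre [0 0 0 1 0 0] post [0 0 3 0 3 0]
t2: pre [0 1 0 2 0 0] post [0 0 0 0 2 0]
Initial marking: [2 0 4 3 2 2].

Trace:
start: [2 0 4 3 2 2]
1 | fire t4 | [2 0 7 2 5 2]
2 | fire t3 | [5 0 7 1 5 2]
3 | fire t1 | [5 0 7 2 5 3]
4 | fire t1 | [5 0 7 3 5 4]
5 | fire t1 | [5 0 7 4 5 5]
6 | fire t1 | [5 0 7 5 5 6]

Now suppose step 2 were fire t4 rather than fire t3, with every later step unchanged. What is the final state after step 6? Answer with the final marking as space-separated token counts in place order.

2 0 10 5 8 6

(re-executing from step 2 with the substitution; state before step 2: [2 0 7 2 5 2])
2 | fire t4 | [2 0 10 1 8 2]
3 | fire t1 | [2 0 10 2 8 3]
4 | fire t1 | [2 0 10 3 8 4]
5 | fire t1 | [2 0 10 4 8 5]
6 | fire t1 | [2 0 10 5 8 6]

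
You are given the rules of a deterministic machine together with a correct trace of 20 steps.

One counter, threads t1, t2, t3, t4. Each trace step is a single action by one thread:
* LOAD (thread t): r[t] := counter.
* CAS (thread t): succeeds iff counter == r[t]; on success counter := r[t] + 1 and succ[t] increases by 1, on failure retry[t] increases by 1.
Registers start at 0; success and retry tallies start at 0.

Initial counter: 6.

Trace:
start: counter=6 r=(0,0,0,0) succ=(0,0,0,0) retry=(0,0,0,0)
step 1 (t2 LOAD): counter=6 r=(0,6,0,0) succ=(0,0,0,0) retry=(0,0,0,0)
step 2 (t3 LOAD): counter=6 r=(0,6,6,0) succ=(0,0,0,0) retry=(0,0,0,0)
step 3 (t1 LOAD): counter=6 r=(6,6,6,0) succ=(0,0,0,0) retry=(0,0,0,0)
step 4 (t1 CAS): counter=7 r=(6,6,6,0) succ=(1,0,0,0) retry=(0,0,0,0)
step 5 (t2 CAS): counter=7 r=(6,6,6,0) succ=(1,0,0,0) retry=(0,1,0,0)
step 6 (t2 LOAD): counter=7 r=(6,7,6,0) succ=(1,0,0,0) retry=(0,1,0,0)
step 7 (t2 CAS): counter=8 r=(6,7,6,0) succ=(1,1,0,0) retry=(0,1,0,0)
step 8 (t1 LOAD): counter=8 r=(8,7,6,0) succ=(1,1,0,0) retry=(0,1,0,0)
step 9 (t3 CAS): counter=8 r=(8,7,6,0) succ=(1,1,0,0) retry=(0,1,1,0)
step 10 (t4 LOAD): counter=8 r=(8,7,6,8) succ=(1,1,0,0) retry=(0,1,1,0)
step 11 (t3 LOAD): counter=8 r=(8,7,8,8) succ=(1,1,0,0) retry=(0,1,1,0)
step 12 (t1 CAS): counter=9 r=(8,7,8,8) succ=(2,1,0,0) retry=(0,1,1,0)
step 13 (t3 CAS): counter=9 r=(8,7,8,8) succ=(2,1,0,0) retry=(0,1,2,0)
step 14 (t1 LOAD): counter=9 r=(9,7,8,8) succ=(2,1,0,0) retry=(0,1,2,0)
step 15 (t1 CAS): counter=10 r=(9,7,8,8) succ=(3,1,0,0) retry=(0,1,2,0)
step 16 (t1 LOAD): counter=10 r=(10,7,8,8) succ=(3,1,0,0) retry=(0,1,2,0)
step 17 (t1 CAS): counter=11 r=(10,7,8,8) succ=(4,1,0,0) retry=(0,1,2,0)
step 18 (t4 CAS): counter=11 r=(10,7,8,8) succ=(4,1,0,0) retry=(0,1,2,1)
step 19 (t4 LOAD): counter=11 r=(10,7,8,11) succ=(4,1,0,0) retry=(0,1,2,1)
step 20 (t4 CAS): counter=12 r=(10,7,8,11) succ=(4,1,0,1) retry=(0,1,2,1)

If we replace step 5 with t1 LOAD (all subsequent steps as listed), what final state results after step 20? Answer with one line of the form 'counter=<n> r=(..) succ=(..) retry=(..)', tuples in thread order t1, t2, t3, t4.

counter=12 r=(10,7,8,11) succ=(4,1,0,1) retry=(0,0,2,1)

(re-executing from step 5 with the substitution; state before step 5: counter=7 r=(6,6,6,0) succ=(1,0,0,0) retry=(0,0,0,0))
step 5 (t1 LOAD): counter=7 r=(7,6,6,0) succ=(1,0,0,0) retry=(0,0,0,0)
step 6 (t2 LOAD): counter=7 r=(7,7,6,0) succ=(1,0,0,0) retry=(0,0,0,0)
step 7 (t2 CAS): counter=8 r=(7,7,6,0) succ=(1,1,0,0) retry=(0,0,0,0)
step 8 (t1 LOAD): counter=8 r=(8,7,6,0) succ=(1,1,0,0) retry=(0,0,0,0)
step 9 (t3 CAS): counter=8 r=(8,7,6,0) succ=(1,1,0,0) retry=(0,0,1,0)
step 10 (t4 LOAD): counter=8 r=(8,7,6,8) succ=(1,1,0,0) retry=(0,0,1,0)
step 11 (t3 LOAD): counter=8 r=(8,7,8,8) succ=(1,1,0,0) retry=(0,0,1,0)
step 12 (t1 CAS): counter=9 r=(8,7,8,8) succ=(2,1,0,0) retry=(0,0,1,0)
step 13 (t3 CAS): counter=9 r=(8,7,8,8) succ=(2,1,0,0) retry=(0,0,2,0)
step 14 (t1 LOAD): counter=9 r=(9,7,8,8) succ=(2,1,0,0) retry=(0,0,2,0)
step 15 (t1 CAS): counter=10 r=(9,7,8,8) succ=(3,1,0,0) retry=(0,0,2,0)
step 16 (t1 LOAD): counter=10 r=(10,7,8,8) succ=(3,1,0,0) retry=(0,0,2,0)
step 17 (t1 CAS): counter=11 r=(10,7,8,8) succ=(4,1,0,0) retry=(0,0,2,0)
step 18 (t4 CAS): counter=11 r=(10,7,8,8) succ=(4,1,0,0) retry=(0,0,2,1)
step 19 (t4 LOAD): counter=11 r=(10,7,8,11) succ=(4,1,0,0) retry=(0,0,2,1)
step 20 (t4 CAS): counter=12 r=(10,7,8,11) succ=(4,1,0,1) retry=(0,0,2,1)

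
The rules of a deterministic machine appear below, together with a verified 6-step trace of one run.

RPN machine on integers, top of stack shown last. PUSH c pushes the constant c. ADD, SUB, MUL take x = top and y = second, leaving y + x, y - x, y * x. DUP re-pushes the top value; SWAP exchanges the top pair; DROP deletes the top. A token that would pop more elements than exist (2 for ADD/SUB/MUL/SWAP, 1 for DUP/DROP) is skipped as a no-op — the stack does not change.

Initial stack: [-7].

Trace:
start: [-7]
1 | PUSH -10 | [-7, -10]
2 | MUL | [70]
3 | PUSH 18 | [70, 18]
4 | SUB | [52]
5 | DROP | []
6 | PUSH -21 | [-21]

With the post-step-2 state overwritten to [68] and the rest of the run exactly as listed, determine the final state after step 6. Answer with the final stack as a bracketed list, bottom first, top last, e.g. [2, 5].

state after step 2 := [68]
3 | PUSH 18 | [68, 18]
4 | SUB | [50]
5 | DROP | []
6 | PUSH -21 | [-21]

[-21]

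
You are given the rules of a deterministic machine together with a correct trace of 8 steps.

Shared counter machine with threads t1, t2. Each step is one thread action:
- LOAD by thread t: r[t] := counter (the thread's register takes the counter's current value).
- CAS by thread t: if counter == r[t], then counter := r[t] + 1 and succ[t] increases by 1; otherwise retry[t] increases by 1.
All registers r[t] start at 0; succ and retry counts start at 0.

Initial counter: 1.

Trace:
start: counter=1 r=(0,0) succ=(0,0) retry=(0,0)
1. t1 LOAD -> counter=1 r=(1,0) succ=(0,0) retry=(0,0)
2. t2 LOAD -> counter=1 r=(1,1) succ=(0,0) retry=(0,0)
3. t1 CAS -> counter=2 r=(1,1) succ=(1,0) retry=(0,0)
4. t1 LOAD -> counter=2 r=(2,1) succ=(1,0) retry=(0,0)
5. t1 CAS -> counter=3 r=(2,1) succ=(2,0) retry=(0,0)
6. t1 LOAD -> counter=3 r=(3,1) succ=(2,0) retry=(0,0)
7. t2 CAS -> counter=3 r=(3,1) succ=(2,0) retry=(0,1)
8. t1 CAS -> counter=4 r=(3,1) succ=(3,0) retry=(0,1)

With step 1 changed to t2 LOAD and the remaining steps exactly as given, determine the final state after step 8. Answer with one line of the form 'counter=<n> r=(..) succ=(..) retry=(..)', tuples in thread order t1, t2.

(re-executing from step 1 with the substitution; state before step 1: counter=1 r=(0,0) succ=(0,0) retry=(0,0))
1. t2 LOAD -> counter=1 r=(0,1) succ=(0,0) retry=(0,0)
2. t2 LOAD -> counter=1 r=(0,1) succ=(0,0) retry=(0,0)
3. t1 CAS -> counter=1 r=(0,1) succ=(0,0) retry=(1,0)
4. t1 LOAD -> counter=1 r=(1,1) succ=(0,0) retry=(1,0)
5. t1 CAS -> counter=2 r=(1,1) succ=(1,0) retry=(1,0)
6. t1 LOAD -> counter=2 r=(2,1) succ=(1,0) retry=(1,0)
7. t2 CAS -> counter=2 r=(2,1) succ=(1,0) retry=(1,1)
8. t1 CAS -> counter=3 r=(2,1) succ=(2,0) retry=(1,1)

counter=3 r=(2,1) succ=(2,0) retry=(1,1)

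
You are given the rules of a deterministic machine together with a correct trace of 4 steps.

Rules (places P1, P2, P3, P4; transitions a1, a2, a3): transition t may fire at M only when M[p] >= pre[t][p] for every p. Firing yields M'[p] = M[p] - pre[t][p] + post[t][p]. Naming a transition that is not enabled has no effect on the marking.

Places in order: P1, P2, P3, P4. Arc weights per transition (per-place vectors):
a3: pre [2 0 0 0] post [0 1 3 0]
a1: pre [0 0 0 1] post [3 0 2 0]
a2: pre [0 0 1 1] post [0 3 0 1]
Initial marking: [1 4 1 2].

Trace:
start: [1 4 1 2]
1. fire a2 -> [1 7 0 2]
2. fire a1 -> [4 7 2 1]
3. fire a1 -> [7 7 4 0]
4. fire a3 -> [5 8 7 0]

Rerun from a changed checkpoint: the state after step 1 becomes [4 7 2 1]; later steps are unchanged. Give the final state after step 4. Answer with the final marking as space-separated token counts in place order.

5 8 7 0

state after step 1 := [4 7 2 1]
2. fire a1 -> [7 7 4 0]
3. fire a1 -> [7 7 4 0]
4. fire a3 -> [5 8 7 0]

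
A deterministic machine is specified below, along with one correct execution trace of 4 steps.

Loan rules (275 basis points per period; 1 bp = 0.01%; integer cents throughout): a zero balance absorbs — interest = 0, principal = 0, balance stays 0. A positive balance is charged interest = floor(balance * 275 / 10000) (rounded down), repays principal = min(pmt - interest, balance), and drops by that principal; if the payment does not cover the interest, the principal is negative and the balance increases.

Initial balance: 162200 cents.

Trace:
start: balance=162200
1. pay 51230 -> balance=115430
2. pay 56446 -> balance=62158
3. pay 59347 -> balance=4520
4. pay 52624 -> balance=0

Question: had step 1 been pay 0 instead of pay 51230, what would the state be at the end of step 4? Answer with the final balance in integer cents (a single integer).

(re-executing from step 1 with the substitution; state before step 1: balance=162200)
1. pay 0 -> balance=166660
2. pay 56446 -> balance=114797
3. pay 59347 -> balance=58606
4. pay 52624 -> balance=7593

7593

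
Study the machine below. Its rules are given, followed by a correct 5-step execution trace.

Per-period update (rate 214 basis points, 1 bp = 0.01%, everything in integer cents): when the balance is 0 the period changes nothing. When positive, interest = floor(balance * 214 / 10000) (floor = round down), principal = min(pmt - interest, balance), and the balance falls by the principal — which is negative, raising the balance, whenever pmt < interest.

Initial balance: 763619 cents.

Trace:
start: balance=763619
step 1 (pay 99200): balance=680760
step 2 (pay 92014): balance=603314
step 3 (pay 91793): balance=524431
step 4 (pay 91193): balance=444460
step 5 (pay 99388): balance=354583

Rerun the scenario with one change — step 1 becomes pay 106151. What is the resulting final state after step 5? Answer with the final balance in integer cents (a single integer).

(re-executing from step 1 with the substitution; state before step 1: balance=763619)
step 1 (pay 106151): balance=673809
step 2 (pay 92014): balance=596214
step 3 (pay 91793): balance=517179
step 4 (pay 91193): balance=437053
step 5 (pay 99388): balance=347017

347017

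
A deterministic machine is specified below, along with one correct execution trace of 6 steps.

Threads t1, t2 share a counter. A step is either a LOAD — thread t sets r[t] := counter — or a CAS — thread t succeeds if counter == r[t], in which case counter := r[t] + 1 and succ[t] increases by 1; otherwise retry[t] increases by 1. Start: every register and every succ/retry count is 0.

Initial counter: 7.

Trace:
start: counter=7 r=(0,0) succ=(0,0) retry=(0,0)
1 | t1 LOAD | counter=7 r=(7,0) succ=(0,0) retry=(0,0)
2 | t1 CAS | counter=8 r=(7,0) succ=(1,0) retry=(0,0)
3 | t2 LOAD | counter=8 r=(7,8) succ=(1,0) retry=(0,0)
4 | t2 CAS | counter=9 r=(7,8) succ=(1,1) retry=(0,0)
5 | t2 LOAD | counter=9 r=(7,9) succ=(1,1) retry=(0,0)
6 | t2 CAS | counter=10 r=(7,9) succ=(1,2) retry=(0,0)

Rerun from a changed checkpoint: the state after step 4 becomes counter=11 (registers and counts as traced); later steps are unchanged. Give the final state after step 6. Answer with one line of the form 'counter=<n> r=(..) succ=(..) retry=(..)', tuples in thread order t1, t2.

state after step 4 := counter=11 r=(7,8) succ=(1,1) retry=(0,0)
5 | t2 LOAD | counter=11 r=(7,11) succ=(1,1) retry=(0,0)
6 | t2 CAS | counter=12 r=(7,11) succ=(1,2) retry=(0,0)

counter=12 r=(7,11) succ=(1,2) retry=(0,0)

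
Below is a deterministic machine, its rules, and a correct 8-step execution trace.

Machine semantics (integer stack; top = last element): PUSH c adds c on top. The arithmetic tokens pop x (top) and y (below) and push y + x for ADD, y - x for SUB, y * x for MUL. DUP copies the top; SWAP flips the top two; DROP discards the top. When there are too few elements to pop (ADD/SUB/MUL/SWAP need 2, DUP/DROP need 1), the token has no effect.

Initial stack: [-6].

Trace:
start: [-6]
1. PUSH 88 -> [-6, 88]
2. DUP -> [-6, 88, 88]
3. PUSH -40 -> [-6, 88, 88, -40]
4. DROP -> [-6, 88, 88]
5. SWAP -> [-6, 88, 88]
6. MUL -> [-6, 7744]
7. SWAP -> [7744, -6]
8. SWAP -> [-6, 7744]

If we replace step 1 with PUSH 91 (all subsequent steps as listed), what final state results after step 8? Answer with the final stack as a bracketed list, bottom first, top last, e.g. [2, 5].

[-6, 8281]

(re-executing from step 1 with the substitution; state before step 1: [-6])
1. PUSH 91 -> [-6, 91]
2. DUP -> [-6, 91, 91]
3. PUSH -40 -> [-6, 91, 91, -40]
4. DROP -> [-6, 91, 91]
5. SWAP -> [-6, 91, 91]
6. MUL -> [-6, 8281]
7. SWAP -> [8281, -6]
8. SWAP -> [-6, 8281]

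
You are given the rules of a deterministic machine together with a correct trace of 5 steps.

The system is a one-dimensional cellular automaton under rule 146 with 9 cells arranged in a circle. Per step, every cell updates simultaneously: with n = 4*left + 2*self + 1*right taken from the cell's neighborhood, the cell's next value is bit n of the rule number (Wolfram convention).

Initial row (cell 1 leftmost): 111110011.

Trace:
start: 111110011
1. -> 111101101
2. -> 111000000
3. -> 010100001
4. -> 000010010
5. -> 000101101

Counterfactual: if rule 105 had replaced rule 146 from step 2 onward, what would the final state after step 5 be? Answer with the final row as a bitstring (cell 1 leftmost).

010001100

(re-executing steps 2..5 under rule 105; state before step 2: 111101101)
2. -> 000111111
3. -> 010100001
4. -> 101001100
5. -> 010001100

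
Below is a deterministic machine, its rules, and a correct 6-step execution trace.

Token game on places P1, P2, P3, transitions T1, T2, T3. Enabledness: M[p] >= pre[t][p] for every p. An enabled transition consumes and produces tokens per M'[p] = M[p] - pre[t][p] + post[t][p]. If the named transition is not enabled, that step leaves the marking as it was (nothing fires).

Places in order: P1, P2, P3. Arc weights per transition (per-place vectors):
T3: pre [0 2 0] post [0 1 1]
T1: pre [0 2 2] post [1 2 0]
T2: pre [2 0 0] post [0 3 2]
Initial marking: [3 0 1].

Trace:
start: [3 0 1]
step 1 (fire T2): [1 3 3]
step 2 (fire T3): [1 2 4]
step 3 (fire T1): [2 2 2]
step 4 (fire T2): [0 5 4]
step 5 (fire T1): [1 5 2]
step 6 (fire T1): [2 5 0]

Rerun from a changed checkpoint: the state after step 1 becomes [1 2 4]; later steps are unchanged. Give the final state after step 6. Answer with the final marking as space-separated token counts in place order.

1 1 5

state after step 1 := [1 2 4]
step 2 (fire T3): [1 1 5]
step 3 (fire T1): [1 1 5]
step 4 (fire T2): [1 1 5]
step 5 (fire T1): [1 1 5]
step 6 (fire T1): [1 1 5]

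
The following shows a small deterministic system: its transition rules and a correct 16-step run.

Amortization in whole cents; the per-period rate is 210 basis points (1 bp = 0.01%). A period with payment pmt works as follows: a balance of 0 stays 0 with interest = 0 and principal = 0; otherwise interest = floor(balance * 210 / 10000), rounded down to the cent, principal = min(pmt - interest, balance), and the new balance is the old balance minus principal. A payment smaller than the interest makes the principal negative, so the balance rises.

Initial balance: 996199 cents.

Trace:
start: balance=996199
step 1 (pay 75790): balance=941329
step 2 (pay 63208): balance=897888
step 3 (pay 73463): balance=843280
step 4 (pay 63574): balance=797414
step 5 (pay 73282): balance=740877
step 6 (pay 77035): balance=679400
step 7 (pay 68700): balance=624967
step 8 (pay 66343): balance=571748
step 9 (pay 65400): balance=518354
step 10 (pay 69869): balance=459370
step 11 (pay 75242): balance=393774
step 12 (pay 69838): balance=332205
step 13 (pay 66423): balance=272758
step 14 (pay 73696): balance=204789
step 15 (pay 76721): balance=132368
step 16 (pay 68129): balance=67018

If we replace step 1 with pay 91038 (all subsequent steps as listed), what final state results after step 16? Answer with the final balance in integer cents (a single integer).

46195

(re-executing from step 1 with the substitution; state before step 1: balance=996199)
step 1 (pay 91038): balance=926081
step 2 (pay 63208): balance=882320
step 3 (pay 73463): balance=827385
step 4 (pay 63574): balance=781186
step 5 (pay 73282): balance=724308
step 6 (pay 77035): balance=662483
step 7 (pay 68700): balance=607695
step 8 (pay 66343): balance=554113
step 9 (pay 65400): balance=500349
step 10 (pay 69869): balance=440987
step 11 (pay 75242): balance=375005
step 12 (pay 69838): balance=313042
step 13 (pay 66423): balance=253192
step 14 (pay 73696): balance=184813
step 15 (pay 76721): balance=111973
step 16 (pay 68129): balance=46195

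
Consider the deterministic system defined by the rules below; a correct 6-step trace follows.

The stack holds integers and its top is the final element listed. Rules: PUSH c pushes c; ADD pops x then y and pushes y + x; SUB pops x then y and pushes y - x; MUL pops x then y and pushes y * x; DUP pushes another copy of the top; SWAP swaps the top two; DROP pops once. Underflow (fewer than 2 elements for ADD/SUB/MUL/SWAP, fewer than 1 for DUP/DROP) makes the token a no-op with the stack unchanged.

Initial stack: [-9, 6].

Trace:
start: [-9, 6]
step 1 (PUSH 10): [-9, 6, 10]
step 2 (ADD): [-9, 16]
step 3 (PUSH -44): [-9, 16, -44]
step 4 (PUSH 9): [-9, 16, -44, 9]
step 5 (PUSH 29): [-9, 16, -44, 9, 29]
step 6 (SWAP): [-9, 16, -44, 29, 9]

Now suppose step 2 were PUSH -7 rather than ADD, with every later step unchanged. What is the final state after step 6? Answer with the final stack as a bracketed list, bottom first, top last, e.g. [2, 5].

[-9, 6, 10, -7, -44, 29, 9]

(re-executing from step 2 with the substitution; state before step 2: [-9, 6, 10])
step 2 (PUSH -7): [-9, 6, 10, -7]
step 3 (PUSH -44): [-9, 6, 10, -7, -44]
step 4 (PUSH 9): [-9, 6, 10, -7, -44, 9]
step 5 (PUSH 29): [-9, 6, 10, -7, -44, 9, 29]
step 6 (SWAP): [-9, 6, 10, -7, -44, 29, 9]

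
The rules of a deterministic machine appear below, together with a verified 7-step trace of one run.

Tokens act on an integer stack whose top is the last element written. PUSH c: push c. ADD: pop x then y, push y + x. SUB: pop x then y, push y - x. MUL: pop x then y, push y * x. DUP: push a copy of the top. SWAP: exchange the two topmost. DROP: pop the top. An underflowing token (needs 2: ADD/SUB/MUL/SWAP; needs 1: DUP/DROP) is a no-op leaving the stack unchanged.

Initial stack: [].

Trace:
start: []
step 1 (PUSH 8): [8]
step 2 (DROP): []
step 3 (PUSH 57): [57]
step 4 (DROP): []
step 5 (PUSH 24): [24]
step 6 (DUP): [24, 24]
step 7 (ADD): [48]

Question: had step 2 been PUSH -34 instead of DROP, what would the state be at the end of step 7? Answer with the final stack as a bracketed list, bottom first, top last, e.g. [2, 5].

(re-executing from step 2 with the substitution; state before step 2: [8])
step 2 (PUSH -34): [8, -34]
step 3 (PUSH 57): [8, -34, 57]
step 4 (DROP): [8, -34]
step 5 (PUSH 24): [8, -34, 24]
step 6 (DUP): [8, -34, 24, 24]
step 7 (ADD): [8, -34, 48]

[8, -34, 48]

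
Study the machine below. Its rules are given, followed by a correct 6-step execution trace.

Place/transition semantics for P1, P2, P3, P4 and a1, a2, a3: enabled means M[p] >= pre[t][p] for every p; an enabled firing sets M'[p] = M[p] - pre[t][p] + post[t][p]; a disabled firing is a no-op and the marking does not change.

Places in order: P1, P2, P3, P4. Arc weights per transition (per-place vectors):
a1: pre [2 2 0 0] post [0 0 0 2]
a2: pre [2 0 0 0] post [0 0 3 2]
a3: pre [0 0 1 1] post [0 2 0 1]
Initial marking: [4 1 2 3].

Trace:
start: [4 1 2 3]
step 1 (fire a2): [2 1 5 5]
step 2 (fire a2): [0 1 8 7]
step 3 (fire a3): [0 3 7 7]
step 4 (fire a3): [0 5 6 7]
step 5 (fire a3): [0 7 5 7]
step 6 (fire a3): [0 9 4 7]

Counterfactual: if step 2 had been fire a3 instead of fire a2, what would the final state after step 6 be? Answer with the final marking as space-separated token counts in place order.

(re-executing from step 2 with the substitution; state before step 2: [2 1 5 5])
step 2 (fire a3): [2 3 4 5]
step 3 (fire a3): [2 5 3 5]
step 4 (fire a3): [2 7 2 5]
step 5 (fire a3): [2 9 1 5]
step 6 (fire a3): [2 11 0 5]

2 11 0 5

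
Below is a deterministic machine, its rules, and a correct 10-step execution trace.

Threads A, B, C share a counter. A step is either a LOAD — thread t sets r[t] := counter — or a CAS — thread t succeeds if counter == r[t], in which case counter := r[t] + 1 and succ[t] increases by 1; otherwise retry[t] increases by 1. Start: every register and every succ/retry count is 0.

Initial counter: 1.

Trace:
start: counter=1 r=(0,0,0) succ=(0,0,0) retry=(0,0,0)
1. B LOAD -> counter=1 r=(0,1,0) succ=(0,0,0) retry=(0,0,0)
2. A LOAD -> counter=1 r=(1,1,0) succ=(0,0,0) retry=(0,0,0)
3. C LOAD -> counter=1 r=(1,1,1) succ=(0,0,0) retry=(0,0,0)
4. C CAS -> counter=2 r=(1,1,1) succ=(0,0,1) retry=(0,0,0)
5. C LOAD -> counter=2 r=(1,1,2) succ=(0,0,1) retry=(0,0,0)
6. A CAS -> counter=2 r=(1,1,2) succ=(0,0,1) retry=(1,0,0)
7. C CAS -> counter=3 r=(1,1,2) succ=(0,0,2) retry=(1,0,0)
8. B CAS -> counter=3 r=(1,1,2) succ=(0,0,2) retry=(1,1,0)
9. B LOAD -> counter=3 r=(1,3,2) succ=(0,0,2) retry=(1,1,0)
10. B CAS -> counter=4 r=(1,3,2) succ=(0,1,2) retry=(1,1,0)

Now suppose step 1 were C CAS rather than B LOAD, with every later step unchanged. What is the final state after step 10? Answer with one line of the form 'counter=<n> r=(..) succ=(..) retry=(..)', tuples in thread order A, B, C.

(re-executing from step 1 with the substitution; state before step 1: counter=1 r=(0,0,0) succ=(0,0,0) retry=(0,0,0))
1. C CAS -> counter=1 r=(0,0,0) succ=(0,0,0) retry=(0,0,1)
2. A LOAD -> counter=1 r=(1,0,0) succ=(0,0,0) retry=(0,0,1)
3. C LOAD -> counter=1 r=(1,0,1) succ=(0,0,0) retry=(0,0,1)
4. C CAS -> counter=2 r=(1,0,1) succ=(0,0,1) retry=(0,0,1)
5. C LOAD -> counter=2 r=(1,0,2) succ=(0,0,1) retry=(0,0,1)
6. A CAS -> counter=2 r=(1,0,2) succ=(0,0,1) retry=(1,0,1)
7. C CAS -> counter=3 r=(1,0,2) succ=(0,0,2) retry=(1,0,1)
8. B CAS -> counter=3 r=(1,0,2) succ=(0,0,2) retry=(1,1,1)
9. B LOAD -> counter=3 r=(1,3,2) succ=(0,0,2) retry=(1,1,1)
10. B CAS -> counter=4 r=(1,3,2) succ=(0,1,2) retry=(1,1,1)

counter=4 r=(1,3,2) succ=(0,1,2) retry=(1,1,1)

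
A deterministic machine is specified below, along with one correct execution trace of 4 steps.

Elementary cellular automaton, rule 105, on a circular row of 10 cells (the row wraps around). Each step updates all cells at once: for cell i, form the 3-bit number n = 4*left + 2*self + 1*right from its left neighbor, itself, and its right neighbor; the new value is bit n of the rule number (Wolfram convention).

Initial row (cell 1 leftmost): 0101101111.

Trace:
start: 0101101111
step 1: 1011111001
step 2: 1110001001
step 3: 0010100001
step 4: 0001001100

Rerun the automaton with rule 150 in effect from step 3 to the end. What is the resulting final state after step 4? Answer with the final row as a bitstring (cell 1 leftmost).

(re-executing steps 3..4 under rule 150; state before step 3: 1110001001)
step 3: 1101011110
step 4: 0001001100

0001001100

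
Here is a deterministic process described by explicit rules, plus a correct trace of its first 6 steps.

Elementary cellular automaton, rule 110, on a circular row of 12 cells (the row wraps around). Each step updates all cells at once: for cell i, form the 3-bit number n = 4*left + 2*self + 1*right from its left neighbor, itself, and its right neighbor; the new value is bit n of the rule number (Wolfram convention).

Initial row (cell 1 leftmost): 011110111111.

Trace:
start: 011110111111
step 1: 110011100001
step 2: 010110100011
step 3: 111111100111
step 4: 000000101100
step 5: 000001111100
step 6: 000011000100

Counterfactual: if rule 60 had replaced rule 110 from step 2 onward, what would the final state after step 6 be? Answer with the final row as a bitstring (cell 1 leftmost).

(re-executing steps 2..6 under rule 60; state before step 2: 110011100001)
step 2: 001010010001
step 3: 101111011001
step 4: 011000110101
step 5: 110100101111
step 6: 001110111000

001110111000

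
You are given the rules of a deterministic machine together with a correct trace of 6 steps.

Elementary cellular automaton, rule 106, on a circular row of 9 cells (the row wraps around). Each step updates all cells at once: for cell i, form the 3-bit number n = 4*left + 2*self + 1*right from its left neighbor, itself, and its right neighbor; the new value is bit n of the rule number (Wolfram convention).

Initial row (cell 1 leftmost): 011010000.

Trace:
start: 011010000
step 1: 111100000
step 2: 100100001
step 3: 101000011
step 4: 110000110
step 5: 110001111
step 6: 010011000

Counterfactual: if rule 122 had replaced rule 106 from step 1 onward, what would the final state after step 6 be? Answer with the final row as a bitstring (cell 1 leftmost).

100111111

(re-executing steps 1..6 under rule 122; state before step 1: 011010000)
step 1: 111101000
step 2: 100110101
step 3: 111111011
step 4: 000001110
step 5: 000011011
step 6: 100111111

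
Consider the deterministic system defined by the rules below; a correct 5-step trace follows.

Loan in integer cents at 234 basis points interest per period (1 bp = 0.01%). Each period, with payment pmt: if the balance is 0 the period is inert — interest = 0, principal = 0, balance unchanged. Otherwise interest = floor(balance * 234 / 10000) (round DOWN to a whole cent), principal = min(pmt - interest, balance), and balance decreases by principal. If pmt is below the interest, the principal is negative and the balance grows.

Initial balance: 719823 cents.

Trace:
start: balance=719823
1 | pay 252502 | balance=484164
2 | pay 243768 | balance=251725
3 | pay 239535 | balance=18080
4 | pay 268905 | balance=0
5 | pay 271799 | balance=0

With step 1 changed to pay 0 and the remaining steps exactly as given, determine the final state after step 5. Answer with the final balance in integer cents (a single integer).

(re-executing from step 1 with the substitution; state before step 1: balance=719823)
1 | pay 0 | balance=736666
2 | pay 243768 | balance=510135
3 | pay 239535 | balance=282537
4 | pay 268905 | balance=20243
5 | pay 271799 | balance=0

0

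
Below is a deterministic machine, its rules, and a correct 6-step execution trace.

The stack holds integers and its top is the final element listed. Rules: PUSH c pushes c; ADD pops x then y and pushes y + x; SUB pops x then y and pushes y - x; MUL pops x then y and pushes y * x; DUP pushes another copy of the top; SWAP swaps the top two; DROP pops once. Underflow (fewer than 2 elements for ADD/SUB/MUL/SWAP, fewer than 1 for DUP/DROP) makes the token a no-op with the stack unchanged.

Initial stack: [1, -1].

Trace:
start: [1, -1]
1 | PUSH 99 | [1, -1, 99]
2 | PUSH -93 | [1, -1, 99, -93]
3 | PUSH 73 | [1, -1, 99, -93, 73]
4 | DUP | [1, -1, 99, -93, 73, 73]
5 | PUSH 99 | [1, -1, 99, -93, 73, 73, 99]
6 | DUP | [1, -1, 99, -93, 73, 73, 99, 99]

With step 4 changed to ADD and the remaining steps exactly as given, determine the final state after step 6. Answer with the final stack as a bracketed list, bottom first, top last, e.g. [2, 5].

(re-executing from step 4 with the substitution; state before step 4: [1, -1, 99, -93, 73])
4 | ADD | [1, -1, 99, -20]
5 | PUSH 99 | [1, -1, 99, -20, 99]
6 | DUP | [1, -1, 99, -20, 99, 99]

[1, -1, 99, -20, 99, 99]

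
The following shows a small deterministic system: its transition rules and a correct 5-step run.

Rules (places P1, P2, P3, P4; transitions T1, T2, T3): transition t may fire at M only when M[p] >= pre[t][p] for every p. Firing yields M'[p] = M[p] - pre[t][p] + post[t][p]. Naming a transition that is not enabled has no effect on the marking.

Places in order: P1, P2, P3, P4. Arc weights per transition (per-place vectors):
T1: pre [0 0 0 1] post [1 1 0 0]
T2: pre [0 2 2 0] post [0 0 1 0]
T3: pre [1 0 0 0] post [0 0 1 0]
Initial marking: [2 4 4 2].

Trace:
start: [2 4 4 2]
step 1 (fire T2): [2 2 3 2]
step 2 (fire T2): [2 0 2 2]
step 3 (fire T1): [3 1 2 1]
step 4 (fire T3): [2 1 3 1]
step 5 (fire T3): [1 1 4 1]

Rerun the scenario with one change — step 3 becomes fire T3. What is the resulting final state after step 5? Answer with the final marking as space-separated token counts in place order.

0 0 4 2

(re-executing from step 3 with the substitution; state before step 3: [2 0 2 2])
step 3 (fire T3): [1 0 3 2]
step 4 (fire T3): [0 0 4 2]
step 5 (fire T3): [0 0 4 2]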